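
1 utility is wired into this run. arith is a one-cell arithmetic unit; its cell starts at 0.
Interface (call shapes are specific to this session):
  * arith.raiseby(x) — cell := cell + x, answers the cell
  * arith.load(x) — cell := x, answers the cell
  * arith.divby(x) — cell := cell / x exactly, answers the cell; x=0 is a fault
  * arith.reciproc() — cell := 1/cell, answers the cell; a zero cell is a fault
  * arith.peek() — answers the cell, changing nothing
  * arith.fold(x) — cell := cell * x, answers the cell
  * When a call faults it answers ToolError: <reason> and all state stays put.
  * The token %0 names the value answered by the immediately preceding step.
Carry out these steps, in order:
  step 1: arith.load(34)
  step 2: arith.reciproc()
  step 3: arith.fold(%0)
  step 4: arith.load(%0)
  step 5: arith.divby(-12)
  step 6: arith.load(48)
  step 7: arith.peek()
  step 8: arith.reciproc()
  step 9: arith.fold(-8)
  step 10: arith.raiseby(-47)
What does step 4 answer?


Invoking arith.load with 34, yielding 34.
Invoking arith.reciproc, and observe 1/34.
Then arith.fold with %0, yielding 1/1156.
Invoking arith.load with %0, and observe 1/1156.
I call arith.divby with -12, which returns -1/13872.
I run arith.load with 48: 48.
I invoke arith.peek, which returns 48.
Calling arith.reciproc, — result: 1/48.
I run arith.fold with -8, → -1/6.
I run arith.raiseby with -47, yielding -283/6.

Answer: 1/1156


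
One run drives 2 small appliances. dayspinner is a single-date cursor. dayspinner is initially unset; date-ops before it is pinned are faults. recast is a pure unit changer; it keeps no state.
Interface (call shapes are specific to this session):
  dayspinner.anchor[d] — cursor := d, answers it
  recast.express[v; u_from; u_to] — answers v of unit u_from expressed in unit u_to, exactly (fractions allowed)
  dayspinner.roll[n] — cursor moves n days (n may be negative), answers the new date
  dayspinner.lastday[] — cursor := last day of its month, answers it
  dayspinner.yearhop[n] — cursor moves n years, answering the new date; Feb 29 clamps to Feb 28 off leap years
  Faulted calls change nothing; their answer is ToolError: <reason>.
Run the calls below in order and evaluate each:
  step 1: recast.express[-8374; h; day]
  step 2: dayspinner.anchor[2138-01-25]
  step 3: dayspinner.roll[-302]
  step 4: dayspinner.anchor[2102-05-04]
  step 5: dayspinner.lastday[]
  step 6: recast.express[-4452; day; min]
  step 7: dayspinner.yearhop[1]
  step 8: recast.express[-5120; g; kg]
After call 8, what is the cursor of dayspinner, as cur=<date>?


[in] express v=-8374 u_from=h u_to=day
  -4187/12
[in] anchor d=2138-01-25
  2138-01-25
[in] roll n=-302
  2137-03-29
[in] anchor d=2102-05-04
  2102-05-04
[in] lastday
  2102-05-31
[in] express v=-4452 u_from=day u_to=min
  -6410880
[in] yearhop n=1
  2103-05-31
[in] express v=-5120 u_from=g u_to=kg
  -128/25

Answer: cur=2103-05-31


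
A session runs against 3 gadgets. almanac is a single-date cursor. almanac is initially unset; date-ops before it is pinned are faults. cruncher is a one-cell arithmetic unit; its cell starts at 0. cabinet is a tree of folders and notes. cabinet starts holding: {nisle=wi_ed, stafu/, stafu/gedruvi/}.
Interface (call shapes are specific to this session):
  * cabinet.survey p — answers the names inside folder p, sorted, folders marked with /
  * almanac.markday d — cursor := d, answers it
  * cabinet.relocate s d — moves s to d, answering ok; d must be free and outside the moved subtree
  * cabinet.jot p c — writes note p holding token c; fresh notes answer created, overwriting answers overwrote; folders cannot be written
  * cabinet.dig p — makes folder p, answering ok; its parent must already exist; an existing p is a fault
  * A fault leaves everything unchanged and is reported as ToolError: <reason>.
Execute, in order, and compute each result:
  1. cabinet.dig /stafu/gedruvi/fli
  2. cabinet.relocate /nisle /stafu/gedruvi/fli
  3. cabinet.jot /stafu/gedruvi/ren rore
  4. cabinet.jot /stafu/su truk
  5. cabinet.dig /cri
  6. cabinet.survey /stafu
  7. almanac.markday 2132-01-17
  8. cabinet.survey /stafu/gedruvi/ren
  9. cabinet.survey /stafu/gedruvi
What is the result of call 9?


-> cabinet.dig(p→/stafu/gedruvi/fli)
<- ok
-> cabinet.relocate(s→/nisle, d→/stafu/gedruvi/fli)
<- ToolError: exists
-> cabinet.jot(p→/stafu/gedruvi/ren, c→rore)
<- created
-> cabinet.jot(p→/stafu/su, c→truk)
<- created
-> cabinet.dig(p→/cri)
<- ok
-> cabinet.survey(p→/stafu)
<- [gedruvi/, su]
-> almanac.markday(d→2132-01-17)
<- 2132-01-17
-> cabinet.survey(p→/stafu/gedruvi/ren)
<- ToolError: not a directory
-> cabinet.survey(p→/stafu/gedruvi)
<- [fli/, ren]

Answer: [fli/, ren]


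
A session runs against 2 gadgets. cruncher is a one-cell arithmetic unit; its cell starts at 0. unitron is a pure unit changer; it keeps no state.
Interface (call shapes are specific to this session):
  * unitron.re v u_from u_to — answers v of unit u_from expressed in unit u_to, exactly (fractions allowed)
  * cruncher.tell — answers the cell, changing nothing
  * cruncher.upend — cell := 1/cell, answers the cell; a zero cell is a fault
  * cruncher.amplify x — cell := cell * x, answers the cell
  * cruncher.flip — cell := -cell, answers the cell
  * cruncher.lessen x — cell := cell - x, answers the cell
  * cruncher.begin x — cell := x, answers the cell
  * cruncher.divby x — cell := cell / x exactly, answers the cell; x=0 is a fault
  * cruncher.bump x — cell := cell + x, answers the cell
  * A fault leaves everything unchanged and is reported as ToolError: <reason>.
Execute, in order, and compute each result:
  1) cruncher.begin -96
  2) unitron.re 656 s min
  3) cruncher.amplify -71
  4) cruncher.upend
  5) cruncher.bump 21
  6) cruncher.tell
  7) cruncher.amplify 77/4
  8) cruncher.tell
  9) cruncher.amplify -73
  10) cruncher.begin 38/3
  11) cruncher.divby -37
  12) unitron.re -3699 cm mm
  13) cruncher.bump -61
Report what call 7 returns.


Answer: 11021549/27264

Derivation:
;; 1. cruncher.begin(-96) -> -96
;; 2. unitron.re(656, s, min) -> 164/15
;; 3. cruncher.amplify(-71) -> 6816
;; 4. cruncher.upend() -> 1/6816
;; 5. cruncher.bump(21) -> 143137/6816
;; 6. cruncher.tell() -> 143137/6816
;; 7. cruncher.amplify(77/4) -> 11021549/27264
;; 8. cruncher.tell() -> 11021549/27264
;; 9. cruncher.amplify(-73) -> -804573077/27264
;; 10. cruncher.begin(38/3) -> 38/3
;; 11. cruncher.divby(-37) -> -38/111
;; 12. unitron.re(-3699, cm, mm) -> -36990
;; 13. cruncher.bump(-61) -> -6809/111


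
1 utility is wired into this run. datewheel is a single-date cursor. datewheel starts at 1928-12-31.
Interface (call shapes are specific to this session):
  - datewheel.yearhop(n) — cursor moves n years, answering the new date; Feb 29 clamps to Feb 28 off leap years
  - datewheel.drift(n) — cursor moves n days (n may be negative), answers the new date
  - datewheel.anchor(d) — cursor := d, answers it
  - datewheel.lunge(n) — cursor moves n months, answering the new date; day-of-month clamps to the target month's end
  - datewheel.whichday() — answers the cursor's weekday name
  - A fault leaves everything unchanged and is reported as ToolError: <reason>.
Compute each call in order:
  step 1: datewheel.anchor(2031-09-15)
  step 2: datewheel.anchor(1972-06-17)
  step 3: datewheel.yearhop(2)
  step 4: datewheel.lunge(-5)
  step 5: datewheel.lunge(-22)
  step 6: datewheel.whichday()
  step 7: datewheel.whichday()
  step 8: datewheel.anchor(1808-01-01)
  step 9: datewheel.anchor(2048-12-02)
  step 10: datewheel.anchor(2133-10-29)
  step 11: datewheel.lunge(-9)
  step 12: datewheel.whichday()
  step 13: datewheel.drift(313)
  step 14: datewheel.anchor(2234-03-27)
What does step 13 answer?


-> anchor(d→2031-09-15)
<- 2031-09-15
-> anchor(d→1972-06-17)
<- 1972-06-17
-> yearhop(n→2)
<- 1974-06-17
-> lunge(n→-5)
<- 1974-01-17
-> lunge(n→-22)
<- 1972-03-17
-> whichday()
<- Friday
-> whichday()
<- Friday
-> anchor(d→1808-01-01)
<- 1808-01-01
-> anchor(d→2048-12-02)
<- 2048-12-02
-> anchor(d→2133-10-29)
<- 2133-10-29
-> lunge(n→-9)
<- 2133-01-29
-> whichday()
<- Thursday
-> drift(n→313)
<- 2133-12-08
-> anchor(d→2234-03-27)
<- 2234-03-27

Answer: 2133-12-08


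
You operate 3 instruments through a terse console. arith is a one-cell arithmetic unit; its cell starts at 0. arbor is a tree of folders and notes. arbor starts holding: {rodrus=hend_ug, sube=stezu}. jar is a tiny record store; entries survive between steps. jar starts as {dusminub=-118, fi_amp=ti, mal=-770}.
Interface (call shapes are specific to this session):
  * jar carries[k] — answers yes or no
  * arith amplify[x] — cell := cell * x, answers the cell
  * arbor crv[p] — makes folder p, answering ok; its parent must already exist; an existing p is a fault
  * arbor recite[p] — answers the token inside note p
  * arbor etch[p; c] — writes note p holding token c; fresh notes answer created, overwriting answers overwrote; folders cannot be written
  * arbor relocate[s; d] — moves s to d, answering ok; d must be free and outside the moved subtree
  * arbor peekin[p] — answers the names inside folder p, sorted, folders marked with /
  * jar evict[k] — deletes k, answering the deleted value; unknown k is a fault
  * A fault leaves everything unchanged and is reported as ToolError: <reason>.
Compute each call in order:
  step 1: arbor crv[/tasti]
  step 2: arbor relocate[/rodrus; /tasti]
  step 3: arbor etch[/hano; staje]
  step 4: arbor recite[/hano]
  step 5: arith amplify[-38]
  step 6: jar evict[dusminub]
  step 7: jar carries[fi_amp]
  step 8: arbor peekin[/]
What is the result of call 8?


Using arbor crv with p: /tasti, and get ok.
Invoking arbor relocate with s: /rodrus, d: /tasti, and observe ToolError: exists.
I try arbor etch with p: /hano, c: staje, and see created.
Now I run arbor recite with p: /hano, → staje.
I invoke arith amplify with x: -38, and observe 0.
Then jar evict with k: dusminub: -118.
I run jar carries with k: fi_amp, giving yes.
Now I run arbor peekin with p: /, and get [hano, rodrus, sube, tasti/].

Answer: [hano, rodrus, sube, tasti/]


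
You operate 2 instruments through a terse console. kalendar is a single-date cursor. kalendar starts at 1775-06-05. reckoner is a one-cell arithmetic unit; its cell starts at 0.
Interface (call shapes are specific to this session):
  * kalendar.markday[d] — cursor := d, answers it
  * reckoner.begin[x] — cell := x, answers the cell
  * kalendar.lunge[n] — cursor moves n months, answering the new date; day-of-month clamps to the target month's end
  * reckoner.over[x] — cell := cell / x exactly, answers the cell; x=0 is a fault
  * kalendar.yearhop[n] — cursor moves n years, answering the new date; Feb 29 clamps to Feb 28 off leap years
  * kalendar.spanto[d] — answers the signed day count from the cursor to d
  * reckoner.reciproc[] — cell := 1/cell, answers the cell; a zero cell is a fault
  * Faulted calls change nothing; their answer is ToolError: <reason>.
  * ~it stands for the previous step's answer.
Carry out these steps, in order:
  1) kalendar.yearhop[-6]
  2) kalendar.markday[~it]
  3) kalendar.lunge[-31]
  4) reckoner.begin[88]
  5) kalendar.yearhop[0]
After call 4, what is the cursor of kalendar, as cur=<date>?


-- 1. kalendar.yearhop(n=-6) ~> 1769-06-05
-- 2. kalendar.markday(d=~it) ~> 1769-06-05
-- 3. kalendar.lunge(n=-31) ~> 1766-11-05
-- 4. reckoner.begin(x=88) ~> 88
-- 5. kalendar.yearhop(n=0) ~> 1766-11-05

Answer: cur=1766-11-05


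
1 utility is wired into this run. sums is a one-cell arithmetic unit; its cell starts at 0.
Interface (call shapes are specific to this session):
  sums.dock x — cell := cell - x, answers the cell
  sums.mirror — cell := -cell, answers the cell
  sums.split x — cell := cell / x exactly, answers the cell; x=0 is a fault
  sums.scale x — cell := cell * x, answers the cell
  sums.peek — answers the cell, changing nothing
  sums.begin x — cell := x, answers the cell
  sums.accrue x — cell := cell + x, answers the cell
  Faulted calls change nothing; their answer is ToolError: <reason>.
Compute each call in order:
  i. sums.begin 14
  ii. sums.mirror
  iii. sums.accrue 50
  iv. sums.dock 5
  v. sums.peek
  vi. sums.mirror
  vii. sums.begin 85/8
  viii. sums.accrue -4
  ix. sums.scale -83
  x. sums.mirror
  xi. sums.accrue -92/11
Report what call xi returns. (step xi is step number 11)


Answer: 47653/88

Derivation:
Using begin with x='14', giving 14.
I use mirror(), which returns -14.
I run accrue with x='50', and see 36.
I call dock with x='5', → 31.
Next I call peek(), → 31.
Next I call mirror(): -31.
Next I call begin with x='85/8', which returns 85/8.
Invoking accrue with x='-4', giving 53/8.
Calling scale with x='-83', giving -4399/8.
I try mirror, and get 4399/8.
I use accrue with x='-92/11', and get 47653/88.


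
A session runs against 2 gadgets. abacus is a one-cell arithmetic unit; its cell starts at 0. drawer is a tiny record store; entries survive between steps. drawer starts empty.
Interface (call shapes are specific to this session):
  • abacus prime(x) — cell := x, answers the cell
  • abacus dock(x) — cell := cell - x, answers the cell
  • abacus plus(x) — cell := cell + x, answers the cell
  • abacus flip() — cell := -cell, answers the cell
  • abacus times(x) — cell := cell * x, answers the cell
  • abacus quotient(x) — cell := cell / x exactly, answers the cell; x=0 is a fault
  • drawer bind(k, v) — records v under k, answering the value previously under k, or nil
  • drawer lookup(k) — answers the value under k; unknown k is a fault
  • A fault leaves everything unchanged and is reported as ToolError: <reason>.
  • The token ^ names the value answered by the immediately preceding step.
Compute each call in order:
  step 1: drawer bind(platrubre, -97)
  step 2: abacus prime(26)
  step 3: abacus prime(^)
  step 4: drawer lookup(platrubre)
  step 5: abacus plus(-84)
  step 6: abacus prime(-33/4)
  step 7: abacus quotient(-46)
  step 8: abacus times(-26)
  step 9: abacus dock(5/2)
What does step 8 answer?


Act: drawer bind[platrubre; -97]
Obs: nil
Act: abacus prime[26]
Obs: 26
Act: abacus prime[^]
Obs: 26
Act: drawer lookup[platrubre]
Obs: -97
Act: abacus plus[-84]
Obs: -58
Act: abacus prime[-33/4]
Obs: -33/4
Act: abacus quotient[-46]
Obs: 33/184
Act: abacus times[-26]
Obs: -429/92
Act: abacus dock[5/2]
Obs: -659/92

Answer: -429/92


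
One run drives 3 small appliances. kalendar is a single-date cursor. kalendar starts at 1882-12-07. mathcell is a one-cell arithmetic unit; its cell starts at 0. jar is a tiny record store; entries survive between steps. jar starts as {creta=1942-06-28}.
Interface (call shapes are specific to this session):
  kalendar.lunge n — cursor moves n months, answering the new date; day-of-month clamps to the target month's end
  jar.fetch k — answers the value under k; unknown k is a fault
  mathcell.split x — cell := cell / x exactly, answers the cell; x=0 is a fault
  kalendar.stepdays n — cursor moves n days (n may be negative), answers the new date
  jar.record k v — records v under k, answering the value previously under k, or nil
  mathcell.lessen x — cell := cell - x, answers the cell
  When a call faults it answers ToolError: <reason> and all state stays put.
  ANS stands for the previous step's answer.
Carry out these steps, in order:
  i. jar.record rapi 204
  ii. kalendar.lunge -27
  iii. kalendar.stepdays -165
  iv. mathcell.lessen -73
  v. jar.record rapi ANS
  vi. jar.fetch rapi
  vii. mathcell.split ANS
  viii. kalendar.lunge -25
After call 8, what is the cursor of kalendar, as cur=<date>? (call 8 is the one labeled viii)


Act: jar.record[k='rapi'; v='204']
Obs: nil
Act: kalendar.lunge[n='-27']
Obs: 1880-09-07
Act: kalendar.stepdays[n='-165']
Obs: 1880-03-26
Act: mathcell.lessen[x='-73']
Obs: 73
Act: jar.record[k='rapi'; v='ANS']
Obs: 204
Act: jar.fetch[k='rapi']
Obs: 73
Act: mathcell.split[x='ANS']
Obs: 1
Act: kalendar.lunge[n='-25']
Obs: 1878-02-26

Answer: cur=1878-02-26


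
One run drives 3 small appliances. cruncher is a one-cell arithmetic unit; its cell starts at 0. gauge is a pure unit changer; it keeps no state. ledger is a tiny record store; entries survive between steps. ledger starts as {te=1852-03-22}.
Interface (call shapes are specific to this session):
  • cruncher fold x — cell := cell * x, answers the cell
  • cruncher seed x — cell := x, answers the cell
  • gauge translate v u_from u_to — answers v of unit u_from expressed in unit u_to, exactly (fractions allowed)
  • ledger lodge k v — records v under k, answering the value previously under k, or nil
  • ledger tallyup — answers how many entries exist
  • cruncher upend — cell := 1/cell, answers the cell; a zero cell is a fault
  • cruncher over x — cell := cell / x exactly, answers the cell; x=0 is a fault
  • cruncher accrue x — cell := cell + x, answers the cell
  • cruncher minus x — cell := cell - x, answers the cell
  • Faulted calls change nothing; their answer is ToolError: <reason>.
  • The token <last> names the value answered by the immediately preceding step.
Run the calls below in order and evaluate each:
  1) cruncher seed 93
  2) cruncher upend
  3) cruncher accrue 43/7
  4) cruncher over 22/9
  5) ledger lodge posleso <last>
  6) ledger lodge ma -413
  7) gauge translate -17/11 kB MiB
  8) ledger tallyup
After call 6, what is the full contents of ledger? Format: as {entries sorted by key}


# 1. cruncher seed(x='93') ~> 93
# 2. cruncher upend() ~> 1/93
# 3. cruncher accrue(x='43/7') ~> 4006/651
# 4. cruncher over(x='22/9') ~> 6009/2387
# 5. ledger lodge(k='posleso', v='<last>') ~> nil
# 6. ledger lodge(k='ma', v='-413') ~> nil
# 7. gauge translate(v='-17/11', u_from='kB', u_to='MiB') ~> -2125/1441792
# 8. ledger tallyup() ~> 3

Answer: {ma=-413, posleso=6009/2387, te=1852-03-22}


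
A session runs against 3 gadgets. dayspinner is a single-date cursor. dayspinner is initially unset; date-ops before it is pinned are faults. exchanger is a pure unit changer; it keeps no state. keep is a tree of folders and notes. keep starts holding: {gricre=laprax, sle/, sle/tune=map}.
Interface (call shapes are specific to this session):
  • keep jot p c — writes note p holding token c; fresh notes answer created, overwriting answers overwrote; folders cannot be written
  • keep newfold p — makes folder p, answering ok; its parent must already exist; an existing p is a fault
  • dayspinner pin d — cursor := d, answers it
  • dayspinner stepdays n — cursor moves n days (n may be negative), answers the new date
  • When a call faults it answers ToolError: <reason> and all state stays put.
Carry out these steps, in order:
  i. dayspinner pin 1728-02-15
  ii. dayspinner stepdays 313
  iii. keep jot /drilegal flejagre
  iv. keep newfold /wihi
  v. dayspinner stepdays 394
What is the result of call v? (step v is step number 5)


Answer: 1730-01-22

Derivation:
-> dayspinner pin(1728-02-15)
<- 1728-02-15
-> dayspinner stepdays(313)
<- 1728-12-24
-> keep jot(/drilegal, flejagre)
<- created
-> keep newfold(/wihi)
<- ok
-> dayspinner stepdays(394)
<- 1730-01-22


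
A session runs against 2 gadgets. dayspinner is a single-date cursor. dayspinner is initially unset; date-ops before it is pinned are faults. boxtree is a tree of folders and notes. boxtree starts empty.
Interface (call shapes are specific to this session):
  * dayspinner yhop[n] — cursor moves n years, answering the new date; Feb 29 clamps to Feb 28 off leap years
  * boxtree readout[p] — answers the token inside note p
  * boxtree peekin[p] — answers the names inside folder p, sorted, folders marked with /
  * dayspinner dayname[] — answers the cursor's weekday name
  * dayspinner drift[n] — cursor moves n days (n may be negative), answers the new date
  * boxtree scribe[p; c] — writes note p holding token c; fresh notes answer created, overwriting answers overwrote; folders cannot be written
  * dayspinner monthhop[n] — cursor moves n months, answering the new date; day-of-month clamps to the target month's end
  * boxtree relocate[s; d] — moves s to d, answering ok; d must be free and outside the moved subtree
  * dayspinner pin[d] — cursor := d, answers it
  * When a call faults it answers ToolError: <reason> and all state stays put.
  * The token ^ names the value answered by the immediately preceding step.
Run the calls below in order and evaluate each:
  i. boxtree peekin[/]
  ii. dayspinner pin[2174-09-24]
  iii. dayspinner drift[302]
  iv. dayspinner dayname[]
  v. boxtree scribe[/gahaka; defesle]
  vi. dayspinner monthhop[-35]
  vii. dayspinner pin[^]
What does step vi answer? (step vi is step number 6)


// boxtree peekin(p='/') == []
// dayspinner pin(d='2174-09-24') == 2174-09-24
// dayspinner drift(n='302') == 2175-07-23
// dayspinner dayname() == Sunday
// boxtree scribe(p='/gahaka', c='defesle') == created
// dayspinner monthhop(n='-35') == 2172-08-23
// dayspinner pin(d='^') == 2172-08-23

Answer: 2172-08-23


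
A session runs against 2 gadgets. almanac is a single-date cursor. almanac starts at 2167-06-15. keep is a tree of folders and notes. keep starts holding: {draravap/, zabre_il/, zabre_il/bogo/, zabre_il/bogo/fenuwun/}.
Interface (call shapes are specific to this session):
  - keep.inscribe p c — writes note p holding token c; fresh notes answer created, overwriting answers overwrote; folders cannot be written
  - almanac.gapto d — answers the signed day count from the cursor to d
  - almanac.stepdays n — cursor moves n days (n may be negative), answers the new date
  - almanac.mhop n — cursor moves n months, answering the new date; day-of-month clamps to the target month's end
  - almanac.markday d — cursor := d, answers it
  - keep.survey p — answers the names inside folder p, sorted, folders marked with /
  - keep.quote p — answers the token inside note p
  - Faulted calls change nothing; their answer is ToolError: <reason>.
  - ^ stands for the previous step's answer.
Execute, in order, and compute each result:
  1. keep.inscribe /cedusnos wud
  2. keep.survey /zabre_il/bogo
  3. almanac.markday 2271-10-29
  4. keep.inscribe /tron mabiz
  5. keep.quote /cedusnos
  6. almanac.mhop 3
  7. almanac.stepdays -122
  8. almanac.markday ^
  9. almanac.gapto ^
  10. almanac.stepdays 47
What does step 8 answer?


Answer: 2271-09-29

Derivation:
>>> inscribe p→/cedusnos c→wud
  created
>>> survey p→/zabre_il/bogo
  [fenuwun/]
>>> markday d→2271-10-29
  2271-10-29
>>> inscribe p→/tron c→mabiz
  created
>>> quote p→/cedusnos
  wud
>>> mhop n→3
  2272-01-29
>>> stepdays n→-122
  2271-09-29
>>> markday d→^
  2271-09-29
>>> gapto d→^
  0
>>> stepdays n→47
  2271-11-15


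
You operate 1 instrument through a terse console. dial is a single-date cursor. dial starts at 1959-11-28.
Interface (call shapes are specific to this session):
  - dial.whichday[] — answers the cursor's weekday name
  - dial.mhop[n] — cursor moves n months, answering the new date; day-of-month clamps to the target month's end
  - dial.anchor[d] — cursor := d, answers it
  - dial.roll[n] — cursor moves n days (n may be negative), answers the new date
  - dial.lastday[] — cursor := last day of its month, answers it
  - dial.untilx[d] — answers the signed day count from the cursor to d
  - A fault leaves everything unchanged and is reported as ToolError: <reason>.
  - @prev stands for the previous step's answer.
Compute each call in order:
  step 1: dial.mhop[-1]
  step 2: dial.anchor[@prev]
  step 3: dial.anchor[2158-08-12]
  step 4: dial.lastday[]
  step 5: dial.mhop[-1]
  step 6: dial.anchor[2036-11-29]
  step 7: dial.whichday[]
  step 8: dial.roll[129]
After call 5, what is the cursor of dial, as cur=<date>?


[in] dial.mhop n: -1
:: 1959-10-28
[in] dial.anchor d: @prev
:: 1959-10-28
[in] dial.anchor d: 2158-08-12
:: 2158-08-12
[in] dial.lastday
:: 2158-08-31
[in] dial.mhop n: -1
:: 2158-07-31
[in] dial.anchor d: 2036-11-29
:: 2036-11-29
[in] dial.whichday
:: Saturday
[in] dial.roll n: 129
:: 2037-04-07

Answer: cur=2158-07-31


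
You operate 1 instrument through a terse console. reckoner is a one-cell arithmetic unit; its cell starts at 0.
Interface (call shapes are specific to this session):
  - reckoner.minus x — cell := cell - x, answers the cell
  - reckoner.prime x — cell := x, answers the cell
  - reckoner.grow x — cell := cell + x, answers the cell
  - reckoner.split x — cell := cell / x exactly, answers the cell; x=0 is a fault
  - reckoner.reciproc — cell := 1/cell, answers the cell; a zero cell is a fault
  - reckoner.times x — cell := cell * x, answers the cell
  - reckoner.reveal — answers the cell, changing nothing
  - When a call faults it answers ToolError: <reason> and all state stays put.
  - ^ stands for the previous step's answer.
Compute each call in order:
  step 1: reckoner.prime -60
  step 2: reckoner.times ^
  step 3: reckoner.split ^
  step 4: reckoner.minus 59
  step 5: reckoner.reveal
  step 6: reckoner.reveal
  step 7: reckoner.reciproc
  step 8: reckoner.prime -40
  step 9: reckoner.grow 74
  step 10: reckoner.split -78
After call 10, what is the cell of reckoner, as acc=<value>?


Answer: acc=-17/39

Derivation:
# 1. reckoner.prime(x: -60) == -60
# 2. reckoner.times(x: ^) == 3600
# 3. reckoner.split(x: ^) == 1
# 4. reckoner.minus(x: 59) == -58
# 5. reckoner.reveal() == -58
# 6. reckoner.reveal() == -58
# 7. reckoner.reciproc() == -1/58
# 8. reckoner.prime(x: -40) == -40
# 9. reckoner.grow(x: 74) == 34
# 10. reckoner.split(x: -78) == -17/39


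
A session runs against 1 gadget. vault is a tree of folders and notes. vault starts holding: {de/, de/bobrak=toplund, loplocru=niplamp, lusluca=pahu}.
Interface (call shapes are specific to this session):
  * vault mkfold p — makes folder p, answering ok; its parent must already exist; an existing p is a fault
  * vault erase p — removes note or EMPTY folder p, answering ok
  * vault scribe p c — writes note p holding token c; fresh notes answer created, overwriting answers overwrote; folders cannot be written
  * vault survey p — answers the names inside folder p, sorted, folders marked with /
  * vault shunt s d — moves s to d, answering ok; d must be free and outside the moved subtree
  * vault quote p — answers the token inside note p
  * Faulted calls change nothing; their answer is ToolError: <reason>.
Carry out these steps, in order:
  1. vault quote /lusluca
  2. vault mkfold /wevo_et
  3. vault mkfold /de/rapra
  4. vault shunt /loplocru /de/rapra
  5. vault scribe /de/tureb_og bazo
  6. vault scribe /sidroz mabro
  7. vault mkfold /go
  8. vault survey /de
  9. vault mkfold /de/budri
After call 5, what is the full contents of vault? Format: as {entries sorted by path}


Now I run vault quote with p=/lusluca, yielding pahu.
I use vault mkfold with p=/wevo_et: ok.
Then vault mkfold with p=/de/rapra, and get ok.
I try vault shunt with s=/loplocru, d=/de/rapra, and see ToolError: exists.
I use vault scribe with p=/de/tureb_og, c=bazo, — result: created.
Invoking vault scribe with p=/sidroz, c=mabro, and see created.
I use vault mkfold with p=/go, yielding ok.
Calling vault survey with p=/de, which returns [bobrak, rapra/, tureb_og].
I run vault mkfold with p=/de/budri, and get ok.

Answer: {de/, de/bobrak=toplund, de/rapra/, de/tureb_og=bazo, loplocru=niplamp, lusluca=pahu, wevo_et/}


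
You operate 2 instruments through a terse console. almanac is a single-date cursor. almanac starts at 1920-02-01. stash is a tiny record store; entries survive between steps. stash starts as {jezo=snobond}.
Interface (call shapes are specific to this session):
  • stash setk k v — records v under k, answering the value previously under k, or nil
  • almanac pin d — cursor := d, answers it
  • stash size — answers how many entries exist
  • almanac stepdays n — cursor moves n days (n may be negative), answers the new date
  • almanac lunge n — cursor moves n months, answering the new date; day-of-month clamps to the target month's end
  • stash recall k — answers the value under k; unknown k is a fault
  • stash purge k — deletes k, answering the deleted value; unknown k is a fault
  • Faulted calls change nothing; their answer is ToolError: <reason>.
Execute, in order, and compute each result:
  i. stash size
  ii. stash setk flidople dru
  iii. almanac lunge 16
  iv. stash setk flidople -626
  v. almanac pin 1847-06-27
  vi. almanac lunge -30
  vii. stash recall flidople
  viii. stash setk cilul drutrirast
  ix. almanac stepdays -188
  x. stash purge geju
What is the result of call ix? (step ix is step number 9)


Answer: 1844-06-22

Derivation:
// stash size() ~> 1
// stash setk(k='flidople', v='dru') ~> nil
// almanac lunge(n='16') ~> 1921-06-01
// stash setk(k='flidople', v='-626') ~> dru
// almanac pin(d='1847-06-27') ~> 1847-06-27
// almanac lunge(n='-30') ~> 1844-12-27
// stash recall(k='flidople') ~> -626
// stash setk(k='cilul', v='drutrirast') ~> nil
// almanac stepdays(n='-188') ~> 1844-06-22
// stash purge(k='geju') ~> ToolError: no such key geju


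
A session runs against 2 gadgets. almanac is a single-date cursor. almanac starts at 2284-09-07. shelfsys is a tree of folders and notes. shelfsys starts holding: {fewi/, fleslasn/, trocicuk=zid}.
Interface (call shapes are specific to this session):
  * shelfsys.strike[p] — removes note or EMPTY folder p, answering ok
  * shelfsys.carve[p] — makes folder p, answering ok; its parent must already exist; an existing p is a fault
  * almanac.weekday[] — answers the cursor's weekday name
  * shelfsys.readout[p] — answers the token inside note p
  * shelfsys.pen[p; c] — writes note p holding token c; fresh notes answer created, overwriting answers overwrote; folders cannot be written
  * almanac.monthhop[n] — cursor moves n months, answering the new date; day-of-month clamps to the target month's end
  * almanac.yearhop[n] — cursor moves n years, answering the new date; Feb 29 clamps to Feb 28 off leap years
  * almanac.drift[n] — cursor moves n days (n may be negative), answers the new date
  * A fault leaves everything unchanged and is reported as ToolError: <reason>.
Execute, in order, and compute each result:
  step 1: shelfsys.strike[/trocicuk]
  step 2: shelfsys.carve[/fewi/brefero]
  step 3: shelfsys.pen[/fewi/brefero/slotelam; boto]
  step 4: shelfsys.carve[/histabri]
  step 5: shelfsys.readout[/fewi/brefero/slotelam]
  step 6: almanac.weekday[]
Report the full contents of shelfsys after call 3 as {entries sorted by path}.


CALL shelfsys.strike[p=/trocicuk]
RET  ok
CALL shelfsys.carve[p=/fewi/brefero]
RET  ok
CALL shelfsys.pen[p=/fewi/brefero/slotelam; c=boto]
RET  created
CALL shelfsys.carve[p=/histabri]
RET  ok
CALL shelfsys.readout[p=/fewi/brefero/slotelam]
RET  boto
CALL almanac.weekday[]
RET  Sunday

Answer: {fewi/, fewi/brefero/, fewi/brefero/slotelam=boto, fleslasn/}


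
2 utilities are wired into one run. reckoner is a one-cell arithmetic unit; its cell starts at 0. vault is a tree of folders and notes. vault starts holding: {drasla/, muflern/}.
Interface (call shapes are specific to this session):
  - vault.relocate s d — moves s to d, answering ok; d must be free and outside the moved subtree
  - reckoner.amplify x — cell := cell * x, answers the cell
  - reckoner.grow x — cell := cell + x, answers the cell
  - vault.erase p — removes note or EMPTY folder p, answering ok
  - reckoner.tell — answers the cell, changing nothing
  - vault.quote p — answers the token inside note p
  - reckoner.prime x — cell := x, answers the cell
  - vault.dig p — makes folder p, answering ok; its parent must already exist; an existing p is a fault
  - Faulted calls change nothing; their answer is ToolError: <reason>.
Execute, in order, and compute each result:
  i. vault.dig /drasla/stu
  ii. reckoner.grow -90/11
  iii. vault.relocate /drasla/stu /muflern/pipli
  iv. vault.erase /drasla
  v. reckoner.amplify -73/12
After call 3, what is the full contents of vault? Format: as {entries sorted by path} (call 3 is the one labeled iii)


Answer: {drasla/, muflern/, muflern/pipli/}

Derivation:
~$ vault.dig p: /drasla/stu
:: ok
~$ reckoner.grow x: -90/11
:: -90/11
~$ vault.relocate s: /drasla/stu d: /muflern/pipli
:: ok
~$ vault.erase p: /drasla
:: ok
~$ reckoner.amplify x: -73/12
:: 1095/22


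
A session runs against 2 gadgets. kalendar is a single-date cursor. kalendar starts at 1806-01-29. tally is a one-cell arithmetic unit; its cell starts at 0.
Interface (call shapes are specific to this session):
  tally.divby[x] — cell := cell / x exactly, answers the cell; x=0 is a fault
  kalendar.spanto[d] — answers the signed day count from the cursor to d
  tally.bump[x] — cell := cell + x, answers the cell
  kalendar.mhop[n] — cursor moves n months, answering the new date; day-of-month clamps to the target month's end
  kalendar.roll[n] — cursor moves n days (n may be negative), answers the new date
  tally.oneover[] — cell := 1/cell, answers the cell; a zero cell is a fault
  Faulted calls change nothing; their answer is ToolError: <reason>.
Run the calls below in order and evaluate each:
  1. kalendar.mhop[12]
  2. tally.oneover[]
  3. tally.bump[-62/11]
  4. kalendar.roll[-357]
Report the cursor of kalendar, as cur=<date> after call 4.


Answer: cur=1806-02-06

Derivation:
Do: mhop[n→12]
See: 1807-01-29
Do: oneover[]
See: ToolError: reciprocal of zero
Do: bump[x→-62/11]
See: -62/11
Do: roll[n→-357]
See: 1806-02-06


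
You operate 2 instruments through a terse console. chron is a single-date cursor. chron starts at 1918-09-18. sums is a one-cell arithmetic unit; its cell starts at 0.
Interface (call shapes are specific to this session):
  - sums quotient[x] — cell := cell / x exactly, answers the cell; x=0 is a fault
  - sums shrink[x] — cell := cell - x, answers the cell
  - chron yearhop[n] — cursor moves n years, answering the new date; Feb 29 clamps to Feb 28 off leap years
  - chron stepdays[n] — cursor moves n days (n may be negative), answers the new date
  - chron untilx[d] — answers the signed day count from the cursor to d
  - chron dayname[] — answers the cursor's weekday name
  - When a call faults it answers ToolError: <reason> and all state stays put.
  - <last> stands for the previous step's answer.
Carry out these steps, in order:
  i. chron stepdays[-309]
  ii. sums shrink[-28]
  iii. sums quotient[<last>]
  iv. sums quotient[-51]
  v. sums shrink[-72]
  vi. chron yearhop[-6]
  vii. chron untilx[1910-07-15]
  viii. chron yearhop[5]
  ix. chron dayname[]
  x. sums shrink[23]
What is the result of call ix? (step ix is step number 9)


Answer: Monday

Derivation:
% 1. chron stepdays(-309) => 1917-11-13
% 2. sums shrink(-28) => 28
% 3. sums quotient(<last>) => 1
% 4. sums quotient(-51) => -1/51
% 5. sums shrink(-72) => 3671/51
% 6. chron yearhop(-6) => 1911-11-13
% 7. chron untilx(1910-07-15) => -486
% 8. chron yearhop(5) => 1916-11-13
% 9. chron dayname() => Monday
% 10. sums shrink(23) => 2498/51


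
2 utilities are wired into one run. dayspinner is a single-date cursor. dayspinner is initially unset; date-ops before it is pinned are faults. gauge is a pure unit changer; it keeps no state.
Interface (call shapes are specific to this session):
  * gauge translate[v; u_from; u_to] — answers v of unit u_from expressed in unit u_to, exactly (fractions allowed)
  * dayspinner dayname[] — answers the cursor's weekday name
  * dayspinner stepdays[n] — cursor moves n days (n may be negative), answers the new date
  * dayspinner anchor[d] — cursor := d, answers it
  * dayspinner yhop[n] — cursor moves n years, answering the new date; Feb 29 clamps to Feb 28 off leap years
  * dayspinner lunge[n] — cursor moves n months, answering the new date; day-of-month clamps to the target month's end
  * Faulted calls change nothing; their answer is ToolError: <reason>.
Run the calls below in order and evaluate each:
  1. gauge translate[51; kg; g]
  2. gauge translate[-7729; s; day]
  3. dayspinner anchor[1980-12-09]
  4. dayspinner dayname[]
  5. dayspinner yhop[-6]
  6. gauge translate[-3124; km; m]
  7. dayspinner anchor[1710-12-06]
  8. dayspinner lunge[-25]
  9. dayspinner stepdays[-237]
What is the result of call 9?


! gauge translate(51, kg, g) ~> 51000
! gauge translate(-7729, s, day) ~> -7729/86400
! dayspinner anchor(1980-12-09) ~> 1980-12-09
! dayspinner dayname() ~> Tuesday
! dayspinner yhop(-6) ~> 1974-12-09
! gauge translate(-3124, km, m) ~> -3124000
! dayspinner anchor(1710-12-06) ~> 1710-12-06
! dayspinner lunge(-25) ~> 1708-11-06
! dayspinner stepdays(-237) ~> 1708-03-14

Answer: 1708-03-14


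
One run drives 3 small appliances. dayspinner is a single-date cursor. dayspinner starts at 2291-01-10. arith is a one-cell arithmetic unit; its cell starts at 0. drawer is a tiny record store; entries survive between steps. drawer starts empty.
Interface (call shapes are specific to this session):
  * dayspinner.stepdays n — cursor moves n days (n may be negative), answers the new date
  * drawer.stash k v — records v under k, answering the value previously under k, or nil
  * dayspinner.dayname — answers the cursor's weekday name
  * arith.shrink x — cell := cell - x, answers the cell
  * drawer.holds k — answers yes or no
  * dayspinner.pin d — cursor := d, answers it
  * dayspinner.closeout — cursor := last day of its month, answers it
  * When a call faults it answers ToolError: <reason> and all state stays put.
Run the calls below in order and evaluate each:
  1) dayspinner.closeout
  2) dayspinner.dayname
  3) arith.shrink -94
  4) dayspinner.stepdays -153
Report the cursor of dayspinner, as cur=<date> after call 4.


-- 1. dayspinner.closeout() : 2291-01-31
-- 2. dayspinner.dayname() : Saturday
-- 3. arith.shrink(x=-94) : 94
-- 4. dayspinner.stepdays(n=-153) : 2290-08-31

Answer: cur=2290-08-31


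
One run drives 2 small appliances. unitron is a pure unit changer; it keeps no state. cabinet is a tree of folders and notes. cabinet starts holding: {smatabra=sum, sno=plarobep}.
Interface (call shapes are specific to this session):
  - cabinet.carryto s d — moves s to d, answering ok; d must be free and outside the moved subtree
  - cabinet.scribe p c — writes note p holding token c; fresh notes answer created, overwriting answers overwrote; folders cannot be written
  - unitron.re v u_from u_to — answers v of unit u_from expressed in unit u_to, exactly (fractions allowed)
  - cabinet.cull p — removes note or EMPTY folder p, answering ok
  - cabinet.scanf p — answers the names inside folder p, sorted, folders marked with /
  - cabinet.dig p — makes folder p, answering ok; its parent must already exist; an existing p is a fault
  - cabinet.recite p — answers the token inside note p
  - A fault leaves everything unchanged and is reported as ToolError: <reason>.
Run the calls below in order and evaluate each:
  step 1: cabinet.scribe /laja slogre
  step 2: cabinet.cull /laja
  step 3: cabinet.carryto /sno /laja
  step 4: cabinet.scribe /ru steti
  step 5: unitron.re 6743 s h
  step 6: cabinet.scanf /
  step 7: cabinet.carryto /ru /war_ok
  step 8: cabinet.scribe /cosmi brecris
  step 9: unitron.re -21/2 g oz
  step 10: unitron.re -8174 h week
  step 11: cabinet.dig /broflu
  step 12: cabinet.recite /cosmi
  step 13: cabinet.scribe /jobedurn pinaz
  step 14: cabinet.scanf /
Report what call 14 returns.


Answer: [broflu/, cosmi, jobedurn, laja, smatabra, war_ok]

Derivation:
>>> scribe p='/laja' c='slogre'
= created
>>> cull p='/laja'
= ok
>>> carryto s='/sno' d='/laja'
= ok
>>> scribe p='/ru' c='steti'
= created
>>> re v='6743' u_from='s' u_to='h'
= 6743/3600
>>> scanf p='/'
= [laja, ru, smatabra]
>>> carryto s='/ru' d='/war_ok'
= ok
>>> scribe p='/cosmi' c='brecris'
= created
>>> re v='-21/2' u_from='g' u_to='oz'
= -2400000/6479891
>>> re v='-8174' u_from='h' u_to='week'
= -4087/84
>>> dig p='/broflu'
= ok
>>> recite p='/cosmi'
= brecris
>>> scribe p='/jobedurn' c='pinaz'
= created
>>> scanf p='/'
= [broflu/, cosmi, jobedurn, laja, smatabra, war_ok]


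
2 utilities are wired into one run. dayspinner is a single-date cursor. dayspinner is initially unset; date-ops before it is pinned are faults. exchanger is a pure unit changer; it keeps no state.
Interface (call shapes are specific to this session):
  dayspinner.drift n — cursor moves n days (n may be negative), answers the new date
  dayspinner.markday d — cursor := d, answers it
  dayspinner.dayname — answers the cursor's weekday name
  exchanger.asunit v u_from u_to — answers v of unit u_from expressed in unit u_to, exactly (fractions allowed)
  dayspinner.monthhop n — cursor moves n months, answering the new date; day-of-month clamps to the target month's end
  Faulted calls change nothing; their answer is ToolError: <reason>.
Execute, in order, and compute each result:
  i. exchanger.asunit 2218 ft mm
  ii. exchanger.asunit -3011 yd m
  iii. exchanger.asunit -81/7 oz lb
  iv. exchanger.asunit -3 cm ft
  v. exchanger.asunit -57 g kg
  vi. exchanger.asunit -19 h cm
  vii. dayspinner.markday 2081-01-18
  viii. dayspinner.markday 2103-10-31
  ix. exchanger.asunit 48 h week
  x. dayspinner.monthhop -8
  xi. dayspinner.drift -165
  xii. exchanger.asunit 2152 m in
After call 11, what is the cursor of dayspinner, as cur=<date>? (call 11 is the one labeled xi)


# exchanger.asunit(v: 2218, u_from: ft, u_to: mm) == 3380232/5
# exchanger.asunit(v: -3011, u_from: yd, u_to: m) == -3441573/1250
# exchanger.asunit(v: -81/7, u_from: oz, u_to: lb) == -81/112
# exchanger.asunit(v: -3, u_from: cm, u_to: ft) == -25/254
# exchanger.asunit(v: -57, u_from: g, u_to: kg) == -57/1000
# exchanger.asunit(v: -19, u_from: h, u_to: cm) == ToolError: incompatible units
# dayspinner.markday(d: 2081-01-18) == 2081-01-18
# dayspinner.markday(d: 2103-10-31) == 2103-10-31
# exchanger.asunit(v: 48, u_from: h, u_to: week) == 2/7
# dayspinner.monthhop(n: -8) == 2103-02-28
# dayspinner.drift(n: -165) == 2102-09-16
# exchanger.asunit(v: 2152, u_from: m, u_to: in) == 10760000/127

Answer: cur=2102-09-16
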